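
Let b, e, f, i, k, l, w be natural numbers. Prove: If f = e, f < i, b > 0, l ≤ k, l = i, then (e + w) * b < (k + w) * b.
f = e and f < i, hence e < i. l = i and l ≤ k, therefore i ≤ k. Since e < i, e < k. Then e + w < k + w. Since b > 0, by multiplying by a positive, (e + w) * b < (k + w) * b.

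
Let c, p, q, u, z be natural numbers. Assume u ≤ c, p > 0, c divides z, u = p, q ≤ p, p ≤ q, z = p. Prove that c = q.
z = p and c divides z, therefore c divides p. Since p > 0, c ≤ p. u = p and u ≤ c, thus p ≤ c. c ≤ p, so c = p. Since p ≤ q and q ≤ p, p = q. c = p, so c = q.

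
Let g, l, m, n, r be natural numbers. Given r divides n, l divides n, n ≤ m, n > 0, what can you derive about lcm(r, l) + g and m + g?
lcm(r, l) + g ≤ m + g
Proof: r divides n and l divides n, thus lcm(r, l) divides n. n > 0, so lcm(r, l) ≤ n. Since n ≤ m, lcm(r, l) ≤ m. Then lcm(r, l) + g ≤ m + g.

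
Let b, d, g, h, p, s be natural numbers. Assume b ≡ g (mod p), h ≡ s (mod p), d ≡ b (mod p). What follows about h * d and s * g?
h * d ≡ s * g (mod p)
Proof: d ≡ b (mod p) and b ≡ g (mod p), therefore d ≡ g (mod p). From h ≡ s (mod p), by multiplying congruences, h * d ≡ s * g (mod p).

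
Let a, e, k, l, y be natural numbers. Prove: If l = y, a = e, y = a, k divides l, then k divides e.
l = y and y = a, thus l = a. Since a = e, l = e. Because k divides l, k divides e.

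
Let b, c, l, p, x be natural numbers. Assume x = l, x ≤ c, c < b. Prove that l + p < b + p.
x = l and x ≤ c, hence l ≤ c. c < b, so l < b. Then l + p < b + p.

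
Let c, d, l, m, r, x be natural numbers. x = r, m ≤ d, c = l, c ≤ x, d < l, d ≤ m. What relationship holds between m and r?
m < r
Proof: d ≤ m and m ≤ d, so d = m. c = l and c ≤ x, so l ≤ x. Since x = r, l ≤ r. d < l, so d < r. d = m, so m < r.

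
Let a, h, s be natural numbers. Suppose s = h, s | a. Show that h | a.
Because s = h and s | a, by substitution, h | a.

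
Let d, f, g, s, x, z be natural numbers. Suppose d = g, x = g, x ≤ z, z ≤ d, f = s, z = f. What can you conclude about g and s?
g = s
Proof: Because x = g and x ≤ z, g ≤ z. d = g and z ≤ d, therefore z ≤ g. g ≤ z, so g = z. z = f, so g = f. Since f = s, g = s.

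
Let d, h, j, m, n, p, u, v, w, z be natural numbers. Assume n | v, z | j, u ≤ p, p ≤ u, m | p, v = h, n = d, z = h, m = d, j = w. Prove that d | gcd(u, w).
p ≤ u and u ≤ p, so p = u. Since m | p, m | u. m = d, so d | u. From v = h and n | v, n | h. Since n = d, d | h. j = w and z | j, so z | w. z = h, so h | w. Since d | h, d | w. d | u, so d | gcd(u, w).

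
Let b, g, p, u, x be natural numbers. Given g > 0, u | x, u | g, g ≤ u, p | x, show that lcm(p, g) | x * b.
u | g and g > 0, thus u ≤ g. g ≤ u, so u = g. Because u | x, g | x. p | x, so lcm(p, g) | x. Then lcm(p, g) | x * b.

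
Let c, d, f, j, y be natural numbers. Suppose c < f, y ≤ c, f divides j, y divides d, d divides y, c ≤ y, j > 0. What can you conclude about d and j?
d < j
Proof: c ≤ y and y ≤ c, so c = y. y divides d and d divides y, so y = d. c = y, so c = d. f divides j and j > 0, so f ≤ j. From c < f, c < j. c = d, so d < j.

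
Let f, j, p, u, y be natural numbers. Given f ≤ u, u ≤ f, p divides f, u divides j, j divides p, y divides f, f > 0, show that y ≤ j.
Because u ≤ f and f ≤ u, u = f. u divides j, so f divides j. j divides p and p divides f, thus j divides f. Since f divides j, f = j. From y divides f and f > 0, y ≤ f. Since f = j, y ≤ j.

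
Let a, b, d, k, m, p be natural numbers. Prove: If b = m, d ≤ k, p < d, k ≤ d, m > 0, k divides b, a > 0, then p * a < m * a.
k ≤ d and d ≤ k, thus k = d. b = m and k divides b, thus k divides m. Since k = d, d divides m. Because m > 0, d ≤ m. Since p < d, p < m. From a > 0, by multiplying by a positive, p * a < m * a.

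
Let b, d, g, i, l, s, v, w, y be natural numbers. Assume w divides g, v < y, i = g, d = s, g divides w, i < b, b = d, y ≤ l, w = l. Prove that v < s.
v < y and y ≤ l, thus v < l. Since g divides w and w divides g, g = w. From w = l, g = l. Since b = d and d = s, b = s. Since i < b, i < s. i = g, so g < s. From g = l, l < s. v < l, so v < s.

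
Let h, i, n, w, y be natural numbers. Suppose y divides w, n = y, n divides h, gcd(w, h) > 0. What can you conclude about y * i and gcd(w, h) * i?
y * i ≤ gcd(w, h) * i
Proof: n = y and n divides h, thus y divides h. Since y divides w, y divides gcd(w, h). From gcd(w, h) > 0, y ≤ gcd(w, h). By multiplying by a non-negative, y * i ≤ gcd(w, h) * i.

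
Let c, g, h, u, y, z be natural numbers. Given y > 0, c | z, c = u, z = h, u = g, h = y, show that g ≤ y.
Because z = h and h = y, z = y. c | z, so c | y. c = u, so u | y. Since y > 0, u ≤ y. Because u = g, g ≤ y.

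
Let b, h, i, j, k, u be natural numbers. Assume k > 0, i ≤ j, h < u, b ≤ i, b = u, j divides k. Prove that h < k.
b = u and b ≤ i, therefore u ≤ i. i ≤ j, so u ≤ j. Since h < u, h < j. j divides k and k > 0, therefore j ≤ k. h < j, so h < k.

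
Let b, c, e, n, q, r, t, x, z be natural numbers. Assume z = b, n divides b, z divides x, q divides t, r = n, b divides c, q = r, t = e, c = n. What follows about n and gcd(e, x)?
n divides gcd(e, x)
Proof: q = r and r = n, hence q = n. q divides t, so n divides t. Since t = e, n divides e. Because c = n and b divides c, b divides n. Since n divides b, b = n. z = b and z divides x, thus b divides x. Since b = n, n divides x. Since n divides e, n divides gcd(e, x).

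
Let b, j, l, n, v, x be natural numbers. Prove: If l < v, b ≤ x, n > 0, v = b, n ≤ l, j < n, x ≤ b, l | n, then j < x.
b ≤ x and x ≤ b, hence b = x. Since v = b, v = x. l | n and n > 0, hence l ≤ n. n ≤ l, so l = n. Since l < v, n < v. v = x, so n < x. Since j < n, j < x.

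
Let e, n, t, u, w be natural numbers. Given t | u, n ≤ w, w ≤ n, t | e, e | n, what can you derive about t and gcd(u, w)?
t | gcd(u, w)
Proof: From n ≤ w and w ≤ n, n = w. From t | e and e | n, t | n. Since n = w, t | w. Since t | u, t | gcd(u, w).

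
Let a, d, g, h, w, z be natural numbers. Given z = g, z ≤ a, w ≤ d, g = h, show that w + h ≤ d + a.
z = g and g = h, thus z = h. Since z ≤ a, h ≤ a. Because w ≤ d, w + h ≤ d + a.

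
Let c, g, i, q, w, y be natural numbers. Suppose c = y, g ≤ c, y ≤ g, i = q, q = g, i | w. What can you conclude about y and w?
y | w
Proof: c = y and g ≤ c, therefore g ≤ y. y ≤ g, so g = y. From i = q and q = g, i = g. Since i | w, g | w. g = y, so y | w.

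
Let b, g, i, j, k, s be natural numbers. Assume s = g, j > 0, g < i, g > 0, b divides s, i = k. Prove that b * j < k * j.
s = g and b divides s, so b divides g. g > 0, so b ≤ g. i = k and g < i, thus g < k. Because b ≤ g, b < k. Combined with j > 0, by multiplying by a positive, b * j < k * j.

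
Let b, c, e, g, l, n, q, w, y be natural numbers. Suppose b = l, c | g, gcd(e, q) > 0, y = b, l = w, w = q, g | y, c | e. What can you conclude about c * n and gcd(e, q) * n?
c * n ≤ gcd(e, q) * n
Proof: l = w and w = q, hence l = q. Since y = b and b = l, y = l. Since g | y, g | l. From c | g, c | l. Since l = q, c | q. Since c | e, c | gcd(e, q). Since gcd(e, q) > 0, c ≤ gcd(e, q). Then c * n ≤ gcd(e, q) * n.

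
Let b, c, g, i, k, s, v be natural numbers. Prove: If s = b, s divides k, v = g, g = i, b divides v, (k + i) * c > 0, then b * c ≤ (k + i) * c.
s = b and s divides k, thus b divides k. Since v = g and g = i, v = i. Because b divides v, b divides i. Since b divides k, b divides k + i. Then b * c divides (k + i) * c. (k + i) * c > 0, so b * c ≤ (k + i) * c.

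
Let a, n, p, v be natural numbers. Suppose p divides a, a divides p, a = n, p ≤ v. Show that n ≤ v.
From p divides a and a divides p, p = a. a = n, so p = n. From p ≤ v, n ≤ v.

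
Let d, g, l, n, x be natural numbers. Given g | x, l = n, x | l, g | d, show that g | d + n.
l = n and x | l, hence x | n. Since g | x, g | n. g | d, so g | d + n.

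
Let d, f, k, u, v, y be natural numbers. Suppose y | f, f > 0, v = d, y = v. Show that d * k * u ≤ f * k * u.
Since y = v and v = d, y = d. y | f and f > 0, therefore y ≤ f. Since y = d, d ≤ f. Then d * k ≤ f * k. Then d * k * u ≤ f * k * u.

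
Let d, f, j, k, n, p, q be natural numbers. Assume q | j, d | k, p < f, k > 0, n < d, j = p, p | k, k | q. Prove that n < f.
From j = p and q | j, q | p. k | q, so k | p. Because p | k, k = p. From d | k and k > 0, d ≤ k. Since k = p, d ≤ p. Since n < d, n < p. p < f, so n < f.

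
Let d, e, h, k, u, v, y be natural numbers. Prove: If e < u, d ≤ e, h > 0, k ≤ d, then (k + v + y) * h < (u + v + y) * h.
Since k ≤ d and d ≤ e, k ≤ e. Since e < u, k < u. Then k + v < u + v. Then k + v + y < u + v + y. Since h > 0, (k + v + y) * h < (u + v + y) * h.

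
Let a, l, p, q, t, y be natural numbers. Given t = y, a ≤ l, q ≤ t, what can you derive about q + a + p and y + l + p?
q + a + p ≤ y + l + p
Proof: Since t = y and q ≤ t, q ≤ y. a ≤ l, so q + a ≤ y + l. Then q + a + p ≤ y + l + p.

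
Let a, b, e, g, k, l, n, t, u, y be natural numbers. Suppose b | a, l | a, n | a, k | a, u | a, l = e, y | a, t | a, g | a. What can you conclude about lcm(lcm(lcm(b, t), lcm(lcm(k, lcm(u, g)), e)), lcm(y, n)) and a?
lcm(lcm(lcm(b, t), lcm(lcm(k, lcm(u, g)), e)), lcm(y, n)) | a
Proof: Because b | a and t | a, lcm(b, t) | a. u | a and g | a, thus lcm(u, g) | a. k | a, so lcm(k, lcm(u, g)) | a. Because l = e and l | a, e | a. Since lcm(k, lcm(u, g)) | a, lcm(lcm(k, lcm(u, g)), e) | a. Since lcm(b, t) | a, lcm(lcm(b, t), lcm(lcm(k, lcm(u, g)), e)) | a. Since y | a and n | a, lcm(y, n) | a. lcm(lcm(b, t), lcm(lcm(k, lcm(u, g)), e)) | a, so lcm(lcm(lcm(b, t), lcm(lcm(k, lcm(u, g)), e)), lcm(y, n)) | a.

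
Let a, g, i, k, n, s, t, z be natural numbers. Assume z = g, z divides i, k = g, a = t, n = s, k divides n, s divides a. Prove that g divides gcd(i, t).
Because z = g and z divides i, g divides i. n = s and k divides n, thus k divides s. Since s divides a, k divides a. a = t, so k divides t. Since k = g, g divides t. g divides i, so g divides gcd(i, t).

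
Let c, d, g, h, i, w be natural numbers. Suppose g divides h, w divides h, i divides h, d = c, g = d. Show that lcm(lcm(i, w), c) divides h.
i divides h and w divides h, therefore lcm(i, w) divides h. g = d and d = c, hence g = c. g divides h, so c divides h. lcm(i, w) divides h, so lcm(lcm(i, w), c) divides h.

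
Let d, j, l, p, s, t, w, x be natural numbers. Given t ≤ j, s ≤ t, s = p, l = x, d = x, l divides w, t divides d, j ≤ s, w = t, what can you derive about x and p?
x = p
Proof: Because l = x and l divides w, x divides w. w = t, so x divides t. d = x and t divides d, therefore t divides x. Since x divides t, x = t. t ≤ j and j ≤ s, hence t ≤ s. s ≤ t, so t = s. x = t, so x = s. s = p, so x = p.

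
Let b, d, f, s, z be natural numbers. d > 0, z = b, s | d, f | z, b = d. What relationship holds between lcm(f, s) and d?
lcm(f, s) ≤ d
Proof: Since z = b and b = d, z = d. Since f | z, f | d. s | d, so lcm(f, s) | d. Since d > 0, lcm(f, s) ≤ d.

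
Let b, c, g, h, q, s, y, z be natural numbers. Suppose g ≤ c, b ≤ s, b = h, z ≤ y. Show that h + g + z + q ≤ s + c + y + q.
Because b = h and b ≤ s, h ≤ s. g ≤ c, so h + g ≤ s + c. Since z ≤ y, h + g + z ≤ s + c + y. Then h + g + z + q ≤ s + c + y + q.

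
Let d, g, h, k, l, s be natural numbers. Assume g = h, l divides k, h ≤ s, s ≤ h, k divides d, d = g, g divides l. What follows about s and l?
s = l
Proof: d = g and k divides d, so k divides g. l divides k, so l divides g. Since g divides l, l = g. g = h, so l = h. h ≤ s and s ≤ h, hence h = s. l = h, so l = s. Then s = l.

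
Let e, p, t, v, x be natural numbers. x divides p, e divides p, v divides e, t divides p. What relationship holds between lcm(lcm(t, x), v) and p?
lcm(lcm(t, x), v) divides p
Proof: From t divides p and x divides p, lcm(t, x) divides p. Since v divides e and e divides p, v divides p. lcm(t, x) divides p, so lcm(lcm(t, x), v) divides p.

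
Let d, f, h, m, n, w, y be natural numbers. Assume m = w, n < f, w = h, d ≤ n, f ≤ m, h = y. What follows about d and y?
d < y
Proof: From m = w and w = h, m = h. From n < f and f ≤ m, n < m. Since m = h, n < h. Since h = y, n < y. Because d ≤ n, d < y.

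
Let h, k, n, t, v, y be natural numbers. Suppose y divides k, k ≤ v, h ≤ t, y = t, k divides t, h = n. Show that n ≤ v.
Since h = n and h ≤ t, n ≤ t. y = t and y divides k, therefore t divides k. k divides t, so k = t. k ≤ v, so t ≤ v. n ≤ t, so n ≤ v.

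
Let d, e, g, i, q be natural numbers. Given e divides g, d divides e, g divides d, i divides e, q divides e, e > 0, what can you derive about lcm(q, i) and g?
lcm(q, i) ≤ g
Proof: g divides d and d divides e, so g divides e. e divides g, so e = g. Because q divides e and i divides e, lcm(q, i) divides e. e > 0, so lcm(q, i) ≤ e. Because e = g, lcm(q, i) ≤ g.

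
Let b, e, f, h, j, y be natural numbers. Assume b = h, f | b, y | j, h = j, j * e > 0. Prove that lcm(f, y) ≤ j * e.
b = h and h = j, thus b = j. Since f | b, f | j. Since y | j, lcm(f, y) | j. Then lcm(f, y) | j * e. From j * e > 0, lcm(f, y) ≤ j * e.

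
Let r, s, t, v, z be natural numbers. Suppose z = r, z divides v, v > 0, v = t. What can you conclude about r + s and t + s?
r + s ≤ t + s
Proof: z divides v and v > 0, hence z ≤ v. z = r, so r ≤ v. v = t, so r ≤ t. Then r + s ≤ t + s.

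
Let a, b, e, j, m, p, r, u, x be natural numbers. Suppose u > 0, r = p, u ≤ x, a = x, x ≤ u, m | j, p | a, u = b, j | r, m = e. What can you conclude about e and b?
e ≤ b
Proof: x ≤ u and u ≤ x, thus x = u. Since a = x, a = u. r = p and j | r, therefore j | p. Because p | a, j | a. From m | j, m | a. Since a = u, m | u. Since m = e, e | u. Because u > 0, e ≤ u. u = b, so e ≤ b.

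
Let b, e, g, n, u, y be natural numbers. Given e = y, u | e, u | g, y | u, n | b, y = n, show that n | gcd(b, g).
Because e = y and u | e, u | y. Because y | u, u = y. Since y = n, u = n. From u | g, n | g. n | b, so n | gcd(b, g).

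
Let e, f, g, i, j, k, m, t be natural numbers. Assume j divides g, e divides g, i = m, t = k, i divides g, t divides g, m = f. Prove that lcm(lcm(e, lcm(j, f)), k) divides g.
Since i = m and i divides g, m divides g. m = f, so f divides g. j divides g, so lcm(j, f) divides g. e divides g, so lcm(e, lcm(j, f)) divides g. t = k and t divides g, thus k divides g. lcm(e, lcm(j, f)) divides g, so lcm(lcm(e, lcm(j, f)), k) divides g.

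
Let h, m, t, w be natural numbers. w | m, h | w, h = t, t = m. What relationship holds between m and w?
m = w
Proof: h = t and t = m, therefore h = m. Since h | w, m | w. Because w | m, m = w.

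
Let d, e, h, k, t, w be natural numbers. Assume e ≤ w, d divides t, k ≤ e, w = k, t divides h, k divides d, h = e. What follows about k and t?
k = t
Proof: k divides d and d divides t, therefore k divides t. w = k and e ≤ w, hence e ≤ k. k ≤ e, so e = k. Since h = e, h = k. t divides h, so t divides k. Since k divides t, k = t.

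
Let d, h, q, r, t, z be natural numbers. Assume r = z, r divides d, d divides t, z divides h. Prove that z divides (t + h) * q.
r divides d and d divides t, so r divides t. Since r = z, z divides t. z divides h, so z divides t + h. Then z divides (t + h) * q.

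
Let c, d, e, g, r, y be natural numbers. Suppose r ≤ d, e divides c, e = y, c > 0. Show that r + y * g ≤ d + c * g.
e divides c and c > 0, therefore e ≤ c. e = y, so y ≤ c. By multiplying by a non-negative, y * g ≤ c * g. From r ≤ d, r + y * g ≤ d + c * g.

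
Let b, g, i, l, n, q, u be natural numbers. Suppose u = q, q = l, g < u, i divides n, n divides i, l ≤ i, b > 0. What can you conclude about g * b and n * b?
g * b < n * b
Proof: From u = q and q = l, u = l. Since g < u, g < l. Because i divides n and n divides i, i = n. From l ≤ i, l ≤ n. Since g < l, g < n. Combining with b > 0, by multiplying by a positive, g * b < n * b.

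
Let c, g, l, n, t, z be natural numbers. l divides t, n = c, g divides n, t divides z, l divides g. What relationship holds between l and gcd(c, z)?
l divides gcd(c, z)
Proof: Since l divides g and g divides n, l divides n. Since n = c, l divides c. l divides t and t divides z, therefore l divides z. l divides c, so l divides gcd(c, z).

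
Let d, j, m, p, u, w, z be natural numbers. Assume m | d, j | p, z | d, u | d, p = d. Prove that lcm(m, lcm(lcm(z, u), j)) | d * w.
z | d and u | d, hence lcm(z, u) | d. Since p = d and j | p, j | d. Since lcm(z, u) | d, lcm(lcm(z, u), j) | d. m | d, so lcm(m, lcm(lcm(z, u), j)) | d. Then lcm(m, lcm(lcm(z, u), j)) | d * w.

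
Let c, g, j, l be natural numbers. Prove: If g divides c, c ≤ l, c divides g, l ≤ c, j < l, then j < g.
Since l ≤ c and c ≤ l, l = c. Since c divides g and g divides c, c = g. l = c, so l = g. Since j < l, j < g.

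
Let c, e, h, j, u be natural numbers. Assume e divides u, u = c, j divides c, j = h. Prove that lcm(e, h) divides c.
Since u = c and e divides u, e divides c. Because j = h and j divides c, h divides c. From e divides c, lcm(e, h) divides c.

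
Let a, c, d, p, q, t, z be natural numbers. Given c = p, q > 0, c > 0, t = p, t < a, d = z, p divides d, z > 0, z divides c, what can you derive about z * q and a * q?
z * q < a * q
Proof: Because d = z and p divides d, p divides z. z > 0, so p ≤ z. Since z divides c and c > 0, z ≤ c. Since c = p, z ≤ p. Since p ≤ z, p = z. t = p, so t = z. Since t < a, z < a. Since q > 0, by multiplying by a positive, z * q < a * q.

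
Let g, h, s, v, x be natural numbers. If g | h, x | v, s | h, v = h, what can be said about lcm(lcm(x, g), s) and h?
lcm(lcm(x, g), s) | h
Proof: v = h and x | v, therefore x | h. Since g | h, lcm(x, g) | h. Since s | h, lcm(lcm(x, g), s) | h.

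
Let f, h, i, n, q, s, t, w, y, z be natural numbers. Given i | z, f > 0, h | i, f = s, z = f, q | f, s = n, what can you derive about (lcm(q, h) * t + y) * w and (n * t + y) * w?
(lcm(q, h) * t + y) * w ≤ (n * t + y) * w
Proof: f = s and s = n, therefore f = n. z = f and i | z, thus i | f. Since h | i, h | f. q | f, so lcm(q, h) | f. f > 0, so lcm(q, h) ≤ f. f = n, so lcm(q, h) ≤ n. Then lcm(q, h) * t ≤ n * t. Then lcm(q, h) * t + y ≤ n * t + y. Then (lcm(q, h) * t + y) * w ≤ (n * t + y) * w.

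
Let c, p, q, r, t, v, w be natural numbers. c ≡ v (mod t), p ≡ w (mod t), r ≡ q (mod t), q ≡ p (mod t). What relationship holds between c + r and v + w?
c + r ≡ v + w (mod t)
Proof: From r ≡ q (mod t) and q ≡ p (mod t), r ≡ p (mod t). p ≡ w (mod t), so r ≡ w (mod t). Combined with c ≡ v (mod t), by adding congruences, c + r ≡ v + w (mod t).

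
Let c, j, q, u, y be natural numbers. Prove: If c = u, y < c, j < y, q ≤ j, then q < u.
From j < y and y < c, j < c. q ≤ j, so q < c. Since c = u, q < u.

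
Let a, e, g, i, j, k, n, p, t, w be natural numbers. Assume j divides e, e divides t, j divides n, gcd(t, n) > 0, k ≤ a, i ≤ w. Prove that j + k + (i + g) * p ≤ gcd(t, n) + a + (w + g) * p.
j divides e and e divides t, therefore j divides t. j divides n, so j divides gcd(t, n). Since gcd(t, n) > 0, j ≤ gcd(t, n). Since i ≤ w, i + g ≤ w + g. By multiplying by a non-negative, (i + g) * p ≤ (w + g) * p. k ≤ a, so k + (i + g) * p ≤ a + (w + g) * p. j ≤ gcd(t, n), so j + k + (i + g) * p ≤ gcd(t, n) + a + (w + g) * p.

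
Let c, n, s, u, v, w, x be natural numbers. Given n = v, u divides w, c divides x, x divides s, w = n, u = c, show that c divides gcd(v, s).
w = n and u divides w, therefore u divides n. Since u = c, c divides n. Since n = v, c divides v. c divides x and x divides s, thus c divides s. Since c divides v, c divides gcd(v, s).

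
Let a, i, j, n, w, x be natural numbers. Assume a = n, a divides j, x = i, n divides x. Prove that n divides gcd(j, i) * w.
From a = n and a divides j, n divides j. x = i and n divides x, so n divides i. Since n divides j, n divides gcd(j, i). Then n divides gcd(j, i) * w.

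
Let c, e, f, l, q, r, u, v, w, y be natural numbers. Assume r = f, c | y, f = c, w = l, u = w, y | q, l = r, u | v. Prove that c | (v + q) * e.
w = l and l = r, so w = r. Because r = f, w = f. Since f = c, w = c. u = w and u | v, thus w | v. Since w = c, c | v. Since c | y and y | q, c | q. Since c | v, c | v + q. Then c | (v + q) * e.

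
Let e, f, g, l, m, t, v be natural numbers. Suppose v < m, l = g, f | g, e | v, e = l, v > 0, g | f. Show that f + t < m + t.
g | f and f | g, therefore g = f. Since l = g, l = f. From e | v and v > 0, e ≤ v. Since e = l, l ≤ v. v < m, so l < m. From l = f, f < m. Then f + t < m + t.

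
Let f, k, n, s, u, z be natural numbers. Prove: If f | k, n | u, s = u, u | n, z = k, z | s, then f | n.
Because u | n and n | u, u = n. Since s = u, s = n. z = k and z | s, hence k | s. f | k, so f | s. From s = n, f | n.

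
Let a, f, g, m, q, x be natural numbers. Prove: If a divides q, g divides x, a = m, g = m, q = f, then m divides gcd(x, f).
g = m and g divides x, so m divides x. q = f and a divides q, hence a divides f. Since a = m, m divides f. Since m divides x, m divides gcd(x, f).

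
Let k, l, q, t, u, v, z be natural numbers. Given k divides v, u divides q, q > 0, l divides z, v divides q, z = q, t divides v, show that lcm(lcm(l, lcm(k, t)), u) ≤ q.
From z = q and l divides z, l divides q. k divides v and t divides v, hence lcm(k, t) divides v. Since v divides q, lcm(k, t) divides q. Since l divides q, lcm(l, lcm(k, t)) divides q. Since u divides q, lcm(lcm(l, lcm(k, t)), u) divides q. Since q > 0, lcm(lcm(l, lcm(k, t)), u) ≤ q.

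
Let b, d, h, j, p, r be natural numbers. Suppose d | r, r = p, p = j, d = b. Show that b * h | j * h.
From r = p and p = j, r = j. d | r, so d | j. d = b, so b | j. Then b * h | j * h.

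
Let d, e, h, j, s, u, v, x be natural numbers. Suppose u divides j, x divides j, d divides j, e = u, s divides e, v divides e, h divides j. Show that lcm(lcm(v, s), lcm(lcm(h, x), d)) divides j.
Since v divides e and s divides e, lcm(v, s) divides e. e = u, so lcm(v, s) divides u. Since u divides j, lcm(v, s) divides j. h divides j and x divides j, thus lcm(h, x) divides j. Since d divides j, lcm(lcm(h, x), d) divides j. Since lcm(v, s) divides j, lcm(lcm(v, s), lcm(lcm(h, x), d)) divides j.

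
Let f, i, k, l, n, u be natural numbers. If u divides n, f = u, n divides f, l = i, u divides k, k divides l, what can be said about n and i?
n divides i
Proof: Since f = u and n divides f, n divides u. Since u divides n, u = n. u divides k and k divides l, thus u divides l. Since l = i, u divides i. Because u = n, n divides i.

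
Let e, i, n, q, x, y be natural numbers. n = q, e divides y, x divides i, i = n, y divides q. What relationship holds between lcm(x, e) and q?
lcm(x, e) divides q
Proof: i = n and n = q, therefore i = q. From x divides i, x divides q. e divides y and y divides q, so e divides q. x divides q, so lcm(x, e) divides q.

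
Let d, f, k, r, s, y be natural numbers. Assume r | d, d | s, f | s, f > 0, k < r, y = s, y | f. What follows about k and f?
k < f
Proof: Because y = s and y | f, s | f. f | s, so s = f. Since r | d and d | s, r | s. Since s = f, r | f. f > 0, so r ≤ f. Since k < r, k < f.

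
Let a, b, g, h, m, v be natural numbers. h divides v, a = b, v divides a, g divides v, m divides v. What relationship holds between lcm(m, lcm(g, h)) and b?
lcm(m, lcm(g, h)) divides b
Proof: Since g divides v and h divides v, lcm(g, h) divides v. m divides v, so lcm(m, lcm(g, h)) divides v. Since v divides a, lcm(m, lcm(g, h)) divides a. a = b, so lcm(m, lcm(g, h)) divides b.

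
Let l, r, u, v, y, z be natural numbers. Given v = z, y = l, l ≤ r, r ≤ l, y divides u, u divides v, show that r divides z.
l ≤ r and r ≤ l, hence l = r. Since y = l, y = r. y divides u and u divides v, thus y divides v. Since y = r, r divides v. v = z, so r divides z.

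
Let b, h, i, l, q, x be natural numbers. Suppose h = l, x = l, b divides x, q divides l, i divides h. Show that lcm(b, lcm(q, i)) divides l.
Because x = l and b divides x, b divides l. h = l and i divides h, therefore i divides l. Since q divides l, lcm(q, i) divides l. Since b divides l, lcm(b, lcm(q, i)) divides l.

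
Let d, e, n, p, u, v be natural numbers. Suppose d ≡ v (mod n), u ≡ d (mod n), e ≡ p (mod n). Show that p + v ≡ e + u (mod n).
u ≡ d (mod n) and d ≡ v (mod n), so u ≡ v (mod n). Combined with e ≡ p (mod n), by adding congruences, e + u ≡ p + v (mod n). Then p + v ≡ e + u (mod n).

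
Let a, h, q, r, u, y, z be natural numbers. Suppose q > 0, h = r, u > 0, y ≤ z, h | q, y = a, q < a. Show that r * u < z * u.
h | q and q > 0, hence h ≤ q. Since y = a and y ≤ z, a ≤ z. Since q < a, q < z. h ≤ q, so h < z. From h = r, r < z. Since u > 0, r * u < z * u.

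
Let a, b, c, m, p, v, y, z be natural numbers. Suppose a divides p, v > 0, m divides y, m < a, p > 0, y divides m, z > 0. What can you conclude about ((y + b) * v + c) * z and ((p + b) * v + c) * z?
((y + b) * v + c) * z < ((p + b) * v + c) * z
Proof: m divides y and y divides m, hence m = y. a divides p and p > 0, so a ≤ p. Since m < a, m < p. Since m = y, y < p. Then y + b < p + b. Combining with v > 0, by multiplying by a positive, (y + b) * v < (p + b) * v. Then (y + b) * v + c < (p + b) * v + c. Since z > 0, by multiplying by a positive, ((y + b) * v + c) * z < ((p + b) * v + c) * z.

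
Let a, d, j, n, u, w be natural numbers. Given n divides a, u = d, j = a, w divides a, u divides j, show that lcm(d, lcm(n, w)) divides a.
u = d and u divides j, therefore d divides j. j = a, so d divides a. n divides a and w divides a, hence lcm(n, w) divides a. Since d divides a, lcm(d, lcm(n, w)) divides a.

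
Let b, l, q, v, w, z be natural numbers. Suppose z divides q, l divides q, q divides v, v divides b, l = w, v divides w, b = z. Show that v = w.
Because b = z and v divides b, v divides z. z divides q, so v divides q. q divides v, so q = v. l = w and l divides q, so w divides q. From q = v, w divides v. v divides w, so v = w.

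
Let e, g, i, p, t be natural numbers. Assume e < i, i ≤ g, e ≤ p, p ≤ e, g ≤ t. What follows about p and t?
p < t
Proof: e ≤ p and p ≤ e, so e = p. Since e < i, p < i. i ≤ g and g ≤ t, so i ≤ t. p < i, so p < t.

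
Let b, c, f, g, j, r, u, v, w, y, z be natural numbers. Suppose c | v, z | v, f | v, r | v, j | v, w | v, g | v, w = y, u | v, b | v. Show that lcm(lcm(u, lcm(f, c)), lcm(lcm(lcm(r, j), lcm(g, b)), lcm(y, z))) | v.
f | v and c | v, therefore lcm(f, c) | v. Since u | v, lcm(u, lcm(f, c)) | v. r | v and j | v, so lcm(r, j) | v. g | v and b | v, thus lcm(g, b) | v. lcm(r, j) | v, so lcm(lcm(r, j), lcm(g, b)) | v. w = y and w | v, so y | v. Since z | v, lcm(y, z) | v. Since lcm(lcm(r, j), lcm(g, b)) | v, lcm(lcm(lcm(r, j), lcm(g, b)), lcm(y, z)) | v. Since lcm(u, lcm(f, c)) | v, lcm(lcm(u, lcm(f, c)), lcm(lcm(lcm(r, j), lcm(g, b)), lcm(y, z))) | v.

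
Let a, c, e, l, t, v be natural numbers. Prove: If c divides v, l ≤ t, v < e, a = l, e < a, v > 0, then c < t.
c divides v and v > 0, hence c ≤ v. Because v < e and e < a, v < a. Since a = l, v < l. Since c ≤ v, c < l. l ≤ t, so c < t.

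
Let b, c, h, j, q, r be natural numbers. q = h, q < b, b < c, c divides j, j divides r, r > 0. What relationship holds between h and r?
h < r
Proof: q < b and b < c, therefore q < c. c divides j and j divides r, so c divides r. r > 0, so c ≤ r. q < c, so q < r. Since q = h, h < r.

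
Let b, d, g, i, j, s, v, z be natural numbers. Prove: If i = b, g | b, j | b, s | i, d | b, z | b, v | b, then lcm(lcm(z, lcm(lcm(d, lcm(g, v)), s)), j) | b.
From g | b and v | b, lcm(g, v) | b. d | b, so lcm(d, lcm(g, v)) | b. i = b and s | i, thus s | b. lcm(d, lcm(g, v)) | b, so lcm(lcm(d, lcm(g, v)), s) | b. z | b, so lcm(z, lcm(lcm(d, lcm(g, v)), s)) | b. j | b, so lcm(lcm(z, lcm(lcm(d, lcm(g, v)), s)), j) | b.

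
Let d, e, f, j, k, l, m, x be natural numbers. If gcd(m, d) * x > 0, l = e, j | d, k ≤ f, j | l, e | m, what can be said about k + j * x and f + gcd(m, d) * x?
k + j * x ≤ f + gcd(m, d) * x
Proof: l = e and j | l, so j | e. Since e | m, j | m. j | d, so j | gcd(m, d). Then j * x | gcd(m, d) * x. gcd(m, d) * x > 0, so j * x ≤ gcd(m, d) * x. Since k ≤ f, k + j * x ≤ f + gcd(m, d) * x.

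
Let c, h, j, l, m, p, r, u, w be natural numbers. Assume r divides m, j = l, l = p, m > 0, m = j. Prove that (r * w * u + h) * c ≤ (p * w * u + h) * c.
Since j = l and l = p, j = p. r divides m and m > 0, hence r ≤ m. m = j, so r ≤ j. j = p, so r ≤ p. By multiplying by a non-negative, r * w ≤ p * w. By multiplying by a non-negative, r * w * u ≤ p * w * u. Then r * w * u + h ≤ p * w * u + h. By multiplying by a non-negative, (r * w * u + h) * c ≤ (p * w * u + h) * c.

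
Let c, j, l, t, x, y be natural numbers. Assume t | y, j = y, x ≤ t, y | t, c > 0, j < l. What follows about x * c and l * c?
x * c < l * c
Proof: Because y | t and t | y, y = t. j = y, so j = t. j < l, so t < l. x ≤ t, so x < l. c > 0, so x * c < l * c.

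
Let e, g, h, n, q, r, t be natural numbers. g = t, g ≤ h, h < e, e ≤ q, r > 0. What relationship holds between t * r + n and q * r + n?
t * r + n < q * r + n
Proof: Since g ≤ h and h < e, g < e. Since g = t, t < e. e ≤ q, so t < q. r > 0, so t * r < q * r. Then t * r + n < q * r + n.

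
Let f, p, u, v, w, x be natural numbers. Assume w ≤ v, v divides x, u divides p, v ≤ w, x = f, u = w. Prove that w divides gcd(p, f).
u = w and u divides p, therefore w divides p. Because v ≤ w and w ≤ v, v = w. v divides x, so w divides x. x = f, so w divides f. Since w divides p, w divides gcd(p, f).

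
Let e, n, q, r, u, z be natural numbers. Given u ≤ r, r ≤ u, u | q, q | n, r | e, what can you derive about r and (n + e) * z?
r | (n + e) * z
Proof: u ≤ r and r ≤ u, so u = r. u | q and q | n, therefore u | n. Since u = r, r | n. Since r | e, r | n + e. Then r | (n + e) * z.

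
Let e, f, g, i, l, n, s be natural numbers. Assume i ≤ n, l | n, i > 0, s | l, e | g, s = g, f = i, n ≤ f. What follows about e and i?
e ≤ i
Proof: Since f = i and n ≤ f, n ≤ i. Since i ≤ n, n = i. s | l and l | n, hence s | n. s = g, so g | n. n = i, so g | i. From e | g, e | i. Since i > 0, e ≤ i.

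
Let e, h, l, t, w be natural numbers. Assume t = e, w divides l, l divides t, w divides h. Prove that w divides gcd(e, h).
w divides l and l divides t, hence w divides t. Since t = e, w divides e. w divides h, so w divides gcd(e, h).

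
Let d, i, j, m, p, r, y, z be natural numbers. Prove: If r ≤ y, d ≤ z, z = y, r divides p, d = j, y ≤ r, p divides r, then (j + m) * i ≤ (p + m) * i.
y ≤ r and r ≤ y, so y = r. r divides p and p divides r, thus r = p. Because y = r, y = p. z = y and d ≤ z, thus d ≤ y. d = j, so j ≤ y. y = p, so j ≤ p. Then j + m ≤ p + m. By multiplying by a non-negative, (j + m) * i ≤ (p + m) * i.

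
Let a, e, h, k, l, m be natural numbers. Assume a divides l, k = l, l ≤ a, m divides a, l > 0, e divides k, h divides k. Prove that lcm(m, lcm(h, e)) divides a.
a divides l and l > 0, so a ≤ l. Since l ≤ a, l = a. k = l, so k = a. h divides k and e divides k, so lcm(h, e) divides k. k = a, so lcm(h, e) divides a. m divides a, so lcm(m, lcm(h, e)) divides a.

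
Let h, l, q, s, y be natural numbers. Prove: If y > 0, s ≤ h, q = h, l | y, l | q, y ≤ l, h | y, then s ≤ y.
Because l | y and y > 0, l ≤ y. Since y ≤ l, l = y. q = h and l | q, hence l | h. l = y, so y | h. h | y, so h = y. Since s ≤ h, s ≤ y.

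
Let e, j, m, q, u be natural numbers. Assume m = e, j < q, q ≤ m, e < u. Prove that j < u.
j < q and q ≤ m, hence j < m. m = e, so j < e. Since e < u, j < u.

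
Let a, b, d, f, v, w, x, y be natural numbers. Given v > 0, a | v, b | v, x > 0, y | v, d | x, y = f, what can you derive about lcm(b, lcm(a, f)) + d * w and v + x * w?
lcm(b, lcm(a, f)) + d * w ≤ v + x * w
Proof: y = f and y | v, thus f | v. From a | v, lcm(a, f) | v. Since b | v, lcm(b, lcm(a, f)) | v. v > 0, so lcm(b, lcm(a, f)) ≤ v. d | x and x > 0, therefore d ≤ x. Then d * w ≤ x * w. Since lcm(b, lcm(a, f)) ≤ v, lcm(b, lcm(a, f)) + d * w ≤ v + x * w.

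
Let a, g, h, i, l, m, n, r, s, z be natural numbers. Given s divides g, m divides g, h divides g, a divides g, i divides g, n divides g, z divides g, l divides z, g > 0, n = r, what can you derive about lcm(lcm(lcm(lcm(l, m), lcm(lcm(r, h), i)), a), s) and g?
lcm(lcm(lcm(lcm(l, m), lcm(lcm(r, h), i)), a), s) ≤ g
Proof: Because l divides z and z divides g, l divides g. m divides g, so lcm(l, m) divides g. n = r and n divides g, hence r divides g. Since h divides g, lcm(r, h) divides g. From i divides g, lcm(lcm(r, h), i) divides g. lcm(l, m) divides g, so lcm(lcm(l, m), lcm(lcm(r, h), i)) divides g. a divides g, so lcm(lcm(lcm(l, m), lcm(lcm(r, h), i)), a) divides g. Since s divides g, lcm(lcm(lcm(lcm(l, m), lcm(lcm(r, h), i)), a), s) divides g. Since g > 0, lcm(lcm(lcm(lcm(l, m), lcm(lcm(r, h), i)), a), s) ≤ g.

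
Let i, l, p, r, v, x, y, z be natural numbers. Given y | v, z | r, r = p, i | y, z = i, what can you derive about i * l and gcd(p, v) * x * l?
i * l | gcd(p, v) * x * l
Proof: r = p and z | r, thus z | p. Since z = i, i | p. i | y and y | v, therefore i | v. From i | p, i | gcd(p, v). Then i | gcd(p, v) * x. Then i * l | gcd(p, v) * x * l.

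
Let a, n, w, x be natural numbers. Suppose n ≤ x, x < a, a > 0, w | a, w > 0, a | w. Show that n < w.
a | w and w > 0, hence a ≤ w. w | a and a > 0, therefore w ≤ a. a ≤ w, so a = w. n ≤ x and x < a, thus n < a. Since a = w, n < w.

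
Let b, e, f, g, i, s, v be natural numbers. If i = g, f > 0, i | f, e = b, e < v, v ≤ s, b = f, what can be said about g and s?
g < s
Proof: i | f and f > 0, thus i ≤ f. e = b and b = f, thus e = f. e < v, so f < v. i ≤ f, so i < v. i = g, so g < v. v ≤ s, so g < s.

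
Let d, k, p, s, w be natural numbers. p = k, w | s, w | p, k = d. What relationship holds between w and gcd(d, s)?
w | gcd(d, s)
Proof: From p = k and w | p, w | k. Since k = d, w | d. Since w | s, w | gcd(d, s).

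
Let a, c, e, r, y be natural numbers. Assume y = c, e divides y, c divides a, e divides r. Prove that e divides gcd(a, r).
Since y = c and e divides y, e divides c. From c divides a, e divides a. e divides r, so e divides gcd(a, r).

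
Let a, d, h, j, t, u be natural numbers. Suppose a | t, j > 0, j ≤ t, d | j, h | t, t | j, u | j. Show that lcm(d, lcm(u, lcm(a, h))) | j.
t | j and j > 0, therefore t ≤ j. j ≤ t, so t = j. a | t and h | t, therefore lcm(a, h) | t. Since t = j, lcm(a, h) | j. Since u | j, lcm(u, lcm(a, h)) | j. Since d | j, lcm(d, lcm(u, lcm(a, h))) | j.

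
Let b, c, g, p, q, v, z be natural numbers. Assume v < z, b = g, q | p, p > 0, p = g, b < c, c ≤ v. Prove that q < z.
Since q | p and p > 0, q ≤ p. p = g, so q ≤ g. b < c and c ≤ v, so b < v. Since b = g, g < v. From v < z, g < z. Since q ≤ g, q < z.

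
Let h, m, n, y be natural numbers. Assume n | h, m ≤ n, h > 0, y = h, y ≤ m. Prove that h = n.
n | h and h > 0, thus n ≤ h. y = h and y ≤ m, thus h ≤ m. Since m ≤ n, h ≤ n. n ≤ h, so n = h. Then h = n.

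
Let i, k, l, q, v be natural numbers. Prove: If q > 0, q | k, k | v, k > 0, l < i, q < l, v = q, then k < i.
q | k and k > 0, therefore q ≤ k. From v = q and k | v, k | q. Since q > 0, k ≤ q. From q ≤ k, q = k. q < l and l < i, therefore q < i. Since q = k, k < i.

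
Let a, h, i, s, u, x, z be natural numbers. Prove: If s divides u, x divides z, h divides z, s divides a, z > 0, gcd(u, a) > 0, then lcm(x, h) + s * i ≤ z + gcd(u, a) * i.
Since x divides z and h divides z, lcm(x, h) divides z. Because z > 0, lcm(x, h) ≤ z. From s divides u and s divides a, s divides gcd(u, a). Since gcd(u, a) > 0, s ≤ gcd(u, a). By multiplying by a non-negative, s * i ≤ gcd(u, a) * i. From lcm(x, h) ≤ z, lcm(x, h) + s * i ≤ z + gcd(u, a) * i.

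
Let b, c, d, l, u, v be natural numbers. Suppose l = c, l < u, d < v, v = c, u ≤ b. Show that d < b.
Because v = c and d < v, d < c. l < u and u ≤ b, hence l < b. l = c, so c < b. From d < c, d < b.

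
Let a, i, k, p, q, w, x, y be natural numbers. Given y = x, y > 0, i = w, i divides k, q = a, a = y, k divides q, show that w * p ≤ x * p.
From i = w and i divides k, w divides k. q = a and k divides q, therefore k divides a. a = y, so k divides y. w divides k, so w divides y. y > 0, so w ≤ y. y = x, so w ≤ x. By multiplying by a non-negative, w * p ≤ x * p.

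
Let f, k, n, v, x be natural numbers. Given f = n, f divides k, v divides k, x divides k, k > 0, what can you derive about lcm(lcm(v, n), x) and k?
lcm(lcm(v, n), x) ≤ k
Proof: Since f = n and f divides k, n divides k. v divides k, so lcm(v, n) divides k. Since x divides k, lcm(lcm(v, n), x) divides k. Since k > 0, lcm(lcm(v, n), x) ≤ k.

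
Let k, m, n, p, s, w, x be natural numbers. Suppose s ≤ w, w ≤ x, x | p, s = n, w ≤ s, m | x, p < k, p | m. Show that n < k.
w ≤ s and s ≤ w, therefore w = s. Because p | m and m | x, p | x. Since x | p, x = p. w ≤ x, so w ≤ p. w = s, so s ≤ p. From p < k, s < k. Since s = n, n < k.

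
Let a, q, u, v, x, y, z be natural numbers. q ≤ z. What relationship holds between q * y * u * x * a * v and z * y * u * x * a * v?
q * y * u * x * a * v ≤ z * y * u * x * a * v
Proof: Since q ≤ z, by multiplying by a non-negative, q * y ≤ z * y. By multiplying by a non-negative, q * y * u ≤ z * y * u. By multiplying by a non-negative, q * y * u * x ≤ z * y * u * x. By multiplying by a non-negative, q * y * u * x * a ≤ z * y * u * x * a. By multiplying by a non-negative, q * y * u * x * a * v ≤ z * y * u * x * a * v.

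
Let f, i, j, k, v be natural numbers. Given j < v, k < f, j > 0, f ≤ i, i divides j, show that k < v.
k < f and f ≤ i, thus k < i. i divides j and j > 0, therefore i ≤ j. j < v, so i < v. Since k < i, k < v.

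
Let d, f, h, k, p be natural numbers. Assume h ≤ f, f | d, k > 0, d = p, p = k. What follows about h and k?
h ≤ k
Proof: Because d = p and p = k, d = k. Since f | d, f | k. k > 0, so f ≤ k. h ≤ f, so h ≤ k.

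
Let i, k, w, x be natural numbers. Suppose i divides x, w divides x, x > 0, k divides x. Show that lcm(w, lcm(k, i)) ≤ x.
Since k divides x and i divides x, lcm(k, i) divides x. Since w divides x, lcm(w, lcm(k, i)) divides x. Since x > 0, lcm(w, lcm(k, i)) ≤ x.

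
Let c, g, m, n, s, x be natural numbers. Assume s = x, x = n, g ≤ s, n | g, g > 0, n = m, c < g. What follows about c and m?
c < m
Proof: Since s = x and x = n, s = n. Because g ≤ s, g ≤ n. Since n | g and g > 0, n ≤ g. Since g ≤ n, g = n. n = m, so g = m. Since c < g, c < m.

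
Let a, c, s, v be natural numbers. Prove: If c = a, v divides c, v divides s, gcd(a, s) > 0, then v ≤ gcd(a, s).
c = a and v divides c, hence v divides a. Since v divides s, v divides gcd(a, s). Since gcd(a, s) > 0, v ≤ gcd(a, s).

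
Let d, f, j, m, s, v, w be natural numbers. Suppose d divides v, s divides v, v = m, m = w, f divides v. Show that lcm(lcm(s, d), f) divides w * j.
v = m and m = w, thus v = w. s divides v and d divides v, hence lcm(s, d) divides v. f divides v, so lcm(lcm(s, d), f) divides v. v = w, so lcm(lcm(s, d), f) divides w. Then lcm(lcm(s, d), f) divides w * j.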